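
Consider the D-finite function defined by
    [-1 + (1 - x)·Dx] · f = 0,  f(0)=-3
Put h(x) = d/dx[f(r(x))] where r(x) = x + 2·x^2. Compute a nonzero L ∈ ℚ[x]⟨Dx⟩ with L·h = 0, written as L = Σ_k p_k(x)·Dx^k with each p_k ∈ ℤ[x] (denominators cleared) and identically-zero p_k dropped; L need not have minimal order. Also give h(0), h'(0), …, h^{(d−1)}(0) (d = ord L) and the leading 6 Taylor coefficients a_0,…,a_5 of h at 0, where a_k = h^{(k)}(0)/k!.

f: a_k = -3, -3, -3, -3, -3, -3, …
Substitute x→r, Dx→(1/r')Dx; clear ⇒ L₀.
h₀' ⇒ L via d/dx closure of L₀.
L = (6 + 12·x + 24·x^2) + (-1 - 3·x + 6·x^2 + 8·x^3)·Dx  (order 1).
h: a_k = -3, -18, -45, -132, -315, -774, …
ICs: h(0) = -3.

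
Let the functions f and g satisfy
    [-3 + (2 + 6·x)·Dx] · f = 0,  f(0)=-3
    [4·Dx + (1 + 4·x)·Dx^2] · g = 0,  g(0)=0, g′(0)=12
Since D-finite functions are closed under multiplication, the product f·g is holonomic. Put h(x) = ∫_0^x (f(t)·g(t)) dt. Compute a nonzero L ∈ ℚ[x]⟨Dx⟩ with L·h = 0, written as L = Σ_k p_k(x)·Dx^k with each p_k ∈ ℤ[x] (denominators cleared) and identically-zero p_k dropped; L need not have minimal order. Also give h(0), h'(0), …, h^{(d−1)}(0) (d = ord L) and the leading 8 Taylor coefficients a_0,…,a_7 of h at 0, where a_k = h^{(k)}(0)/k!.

L = (3 + 36·x)·Dx + (4 + 12·x)·Dx^2 + (4 + 40·x + 132·x^2 + 144·x^3)·Dx^3  (order 3).
h: a_k = 0, 0, -18, 6, -87/8, 117/4, -28149/320, 620859/2240, …
ICs: h(0) = 0, h′(0) = 0, h′′(0) = -36.

f: a_k = -3, -9/2, 27/8, -81/16, 1215/128, -5103/256, 45927/1024, -216513/2048, …
g: a_k = 0, 12, -24, 64, -192, 3072/5, -2048, 49152/7, …
L₀ := L_f ⊗_s L_g (sym. prod.), ord ≤ 2.
∫: right-multiply L₀ by Dx.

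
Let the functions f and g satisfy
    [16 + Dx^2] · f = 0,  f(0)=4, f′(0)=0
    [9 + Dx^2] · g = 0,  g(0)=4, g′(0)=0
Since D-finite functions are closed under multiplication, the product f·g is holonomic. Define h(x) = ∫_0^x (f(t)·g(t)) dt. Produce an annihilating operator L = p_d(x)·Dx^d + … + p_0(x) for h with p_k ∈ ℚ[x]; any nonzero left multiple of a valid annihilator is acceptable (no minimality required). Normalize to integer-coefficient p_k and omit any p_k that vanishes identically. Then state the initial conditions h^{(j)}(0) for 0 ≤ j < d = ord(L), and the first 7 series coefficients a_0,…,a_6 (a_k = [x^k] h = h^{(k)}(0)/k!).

L = 49·Dx + 50·Dx^3 + Dx^5  (order 5).
h: a_k = 0, 16, 0, -200/3, 0, 2402/15, 0, …
ICs: h(0) = 0, h′(0) = 16, h′′(0) = 0, h′′′(0) = -400, h′′′′(0) = 0.

f: a_k = 4, 0, -32, 0, 128/3, 0, -1024/45, …
g: a_k = 4, 0, -18, 0, 27/2, 0, -81/20, …
f·g: L₀ = L_f ⊗_s L_g, ord ≤ 2·2.
Integrate: L := L₀·Dx.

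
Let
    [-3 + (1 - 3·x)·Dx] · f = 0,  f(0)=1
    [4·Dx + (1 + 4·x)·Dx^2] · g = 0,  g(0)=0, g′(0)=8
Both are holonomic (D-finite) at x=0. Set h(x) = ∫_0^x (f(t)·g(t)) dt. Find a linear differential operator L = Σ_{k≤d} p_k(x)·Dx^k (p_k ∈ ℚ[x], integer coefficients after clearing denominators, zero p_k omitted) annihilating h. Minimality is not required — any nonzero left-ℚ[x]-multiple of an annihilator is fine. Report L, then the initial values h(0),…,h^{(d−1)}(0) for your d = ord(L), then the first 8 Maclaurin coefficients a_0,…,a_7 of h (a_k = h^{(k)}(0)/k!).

f: a_k = 1, 3, 9, 27, 81, 243, 729, 2187, …
g: a_k = 0, 8, -16, 128/3, -128, 2048/5, -4096/3, 32768/7, …
L₀ := L_f ⊗_s L_g (sym. prod.), ord ≤ 2.
h=∫h₀ ⇒ L = L₀·Dx.
L = 12·Dx + (2 + 36·x)·Dx^2 + (-1 - x + 12·x^2)·Dx^3  (order 3).
h: a_k = 0, 0, 4, 8/3, 50/3, 72/5, 1564/15, 1096/15, …
ICs: h(0) = 0, h′(0) = 0, h′′(0) = 8.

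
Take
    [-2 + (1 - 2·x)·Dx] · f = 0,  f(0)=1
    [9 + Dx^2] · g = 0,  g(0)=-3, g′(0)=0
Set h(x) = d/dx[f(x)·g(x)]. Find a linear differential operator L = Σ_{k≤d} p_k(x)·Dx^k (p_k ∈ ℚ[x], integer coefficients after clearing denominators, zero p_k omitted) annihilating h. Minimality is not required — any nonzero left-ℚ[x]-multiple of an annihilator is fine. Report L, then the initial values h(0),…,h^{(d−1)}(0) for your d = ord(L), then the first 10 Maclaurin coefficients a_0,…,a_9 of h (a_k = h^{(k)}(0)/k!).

f: a_k = 1, 2, 4, 8, 16, 32, 64, 128, 256, 512, …
g: a_k = -3, 0, 27/2, 0, -81/8, 0, 243/80, 0, -2187/4480, 0, …
h₀=f·g: eliminate ⇒ L₀, order ≤ 1·2.
h₀' ⇒ L via d/dx closure of L₀.
L = (1 - 36·x + 36·x^2) + (-4 + 8·x)·Dx + (1 - 4·x + 4·x^2)·Dx^2  (order 2).
h: a_k = -6, 3, 9, -33/2, -165/4, -3231/40, -7539/40, -48687/112, -438183/448, -9735213/4480, …
ICs: h(0) = -6, h′(0) = 3.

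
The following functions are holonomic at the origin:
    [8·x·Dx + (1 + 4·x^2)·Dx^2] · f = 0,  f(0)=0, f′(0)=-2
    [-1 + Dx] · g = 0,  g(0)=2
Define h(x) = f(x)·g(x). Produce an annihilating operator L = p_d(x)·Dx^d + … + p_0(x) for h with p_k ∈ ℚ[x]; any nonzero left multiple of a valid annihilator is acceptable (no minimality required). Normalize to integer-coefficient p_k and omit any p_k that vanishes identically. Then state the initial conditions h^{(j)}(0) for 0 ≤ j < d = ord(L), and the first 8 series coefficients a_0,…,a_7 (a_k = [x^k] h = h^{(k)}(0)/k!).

L = (1 - 8·x + 4·x^2) + (-2 + 8·x - 8·x^2)·Dx + (1 + 4·x^2)·Dx^2  (order 2).
h: a_k = 0, -4, -4, 10/3, 14/3, -103/10, -215/18, 12763/420, …
ICs: h(0) = 0, h′(0) = -4.

f: a_k = 0, -2, 0, 8/3, 0, -32/5, 0, 128/7, …
g: a_k = 2, 2, 1, 1/3, 1/12, 1/60, 1/360, 1/2520, …
h₀=f·g: eliminate ⇒ L₀, order ≤ 2·1.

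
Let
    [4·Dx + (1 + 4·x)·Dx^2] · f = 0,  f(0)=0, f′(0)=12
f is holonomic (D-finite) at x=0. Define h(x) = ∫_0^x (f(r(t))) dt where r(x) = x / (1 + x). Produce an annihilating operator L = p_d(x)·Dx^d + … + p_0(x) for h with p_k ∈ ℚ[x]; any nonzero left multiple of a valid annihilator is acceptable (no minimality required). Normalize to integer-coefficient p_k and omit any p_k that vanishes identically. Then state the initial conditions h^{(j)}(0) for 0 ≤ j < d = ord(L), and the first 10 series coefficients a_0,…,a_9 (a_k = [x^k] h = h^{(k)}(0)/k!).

L = (6 + 10·x)·Dx^2 + (1 + 6·x + 5·x^2)·Dx^3  (order 3).
h: a_k = 0, 0, 6, -12, 31, -468/5, 1562/5, -1116, 58593/14, -16276, …
ICs: h(0) = 0, h′(0) = 0, h′′(0) = 12.

f: a_k = 0, 12, -24, 64, -192, 3072/5, -2048, 49152/7, -24576, 262144/3, …
f∘r: x↦r, Dx↦Dx/r' in L_f ⇒ L₀.
h=∫₀ˣh₀: take L = L₀·Dx.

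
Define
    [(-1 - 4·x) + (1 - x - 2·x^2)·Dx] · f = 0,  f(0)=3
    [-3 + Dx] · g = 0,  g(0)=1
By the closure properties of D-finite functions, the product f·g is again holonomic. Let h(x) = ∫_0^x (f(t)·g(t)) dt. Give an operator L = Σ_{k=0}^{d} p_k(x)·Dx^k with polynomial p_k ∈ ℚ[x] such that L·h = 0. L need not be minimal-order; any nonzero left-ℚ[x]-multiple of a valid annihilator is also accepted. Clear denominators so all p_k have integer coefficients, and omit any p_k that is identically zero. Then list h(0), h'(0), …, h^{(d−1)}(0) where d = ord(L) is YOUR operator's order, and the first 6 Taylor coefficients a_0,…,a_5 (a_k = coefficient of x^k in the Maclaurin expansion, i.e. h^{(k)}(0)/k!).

L = (4 + x - 6·x^2)·Dx + (-1 + x + 2·x^2)·Dx^2  (order 2).
h: a_k = 0, 3, 6, 21/2, 69/4, 1137/40, …
ICs: h(0) = 0, h′(0) = 3.

f: a_k = 3, 3, 9, 15, 33, 63, …
g: a_k = 1, 3, 9/2, 9/2, 27/8, 81/40, …
L₀ := L_f ⊗_s L_g (sym. prod.), ord ≤ 1.
∫: right-multiply L₀ by Dx.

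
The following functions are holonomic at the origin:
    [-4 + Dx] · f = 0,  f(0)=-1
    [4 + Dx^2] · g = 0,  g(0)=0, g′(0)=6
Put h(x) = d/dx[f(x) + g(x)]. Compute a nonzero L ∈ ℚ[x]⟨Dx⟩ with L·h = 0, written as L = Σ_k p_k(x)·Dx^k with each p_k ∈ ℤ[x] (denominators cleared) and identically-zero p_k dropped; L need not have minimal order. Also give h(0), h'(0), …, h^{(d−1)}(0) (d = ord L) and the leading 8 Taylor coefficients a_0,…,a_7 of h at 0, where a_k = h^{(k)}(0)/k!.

f: a_k = -1, -4, -8, -32/3, -32/3, -128/15, -256/45, -1024/315, …
g: a_k = 0, 6, 0, -4, 0, 4/5, 0, -8/105, …
L₀ := lclm(L_f,L_g); ord L₀ ≤ 1+2.
Differentiate: ansatz ord ≤ ord L₀ ⇒ L.
L = 16 - 4·Dx + 4·Dx^2 - Dx^3  (order 3).
h: a_k = 2, -16, -44, -128/3, -116/3, -512/15, -1048/45, -4096/315, …
ICs: h(0) = 2, h′(0) = -16, h′′(0) = -88.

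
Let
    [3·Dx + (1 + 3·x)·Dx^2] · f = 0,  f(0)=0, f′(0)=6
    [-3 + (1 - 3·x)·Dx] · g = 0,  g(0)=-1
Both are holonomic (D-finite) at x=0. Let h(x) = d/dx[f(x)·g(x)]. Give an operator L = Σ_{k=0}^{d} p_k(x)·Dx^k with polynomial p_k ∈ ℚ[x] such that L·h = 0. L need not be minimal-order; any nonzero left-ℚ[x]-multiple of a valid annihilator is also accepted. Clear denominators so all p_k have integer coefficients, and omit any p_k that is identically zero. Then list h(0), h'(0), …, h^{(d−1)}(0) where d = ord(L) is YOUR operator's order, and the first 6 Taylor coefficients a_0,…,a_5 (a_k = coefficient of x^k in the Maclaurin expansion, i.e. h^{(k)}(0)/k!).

f: a_k = 0, 6, -9, 18, -81/2, 486/5, …
g: a_k = -1, -3, -9, -27, -81, -243, …
Product ⇒ symmetric product L₀, ord ≤ 2.
Derive L from L₀ (diff closure).
L = 36 + (3 + 45·x)·Dx + (-1 + 9·x^2)·Dx^2  (order 2).
h: a_k = -6, -18, -135, -378, -3807/2, -26973/5, …
ICs: h(0) = -6, h′(0) = -18.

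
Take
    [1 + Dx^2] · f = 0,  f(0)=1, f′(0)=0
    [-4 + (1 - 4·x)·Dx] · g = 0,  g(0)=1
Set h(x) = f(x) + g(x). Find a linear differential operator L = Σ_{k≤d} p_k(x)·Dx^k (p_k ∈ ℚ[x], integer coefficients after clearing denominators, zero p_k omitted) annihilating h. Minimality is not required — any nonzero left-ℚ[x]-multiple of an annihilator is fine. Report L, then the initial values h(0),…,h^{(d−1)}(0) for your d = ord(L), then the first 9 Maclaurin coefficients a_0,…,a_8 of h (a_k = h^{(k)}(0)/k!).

f: a_k = 1, 0, -1/2, 0, 1/24, 0, -1/720, 0, 1/40320, …
g: a_k = 1, 4, 16, 64, 256, 1024, 4096, 16384, 65536, …
Weyl lclm of L_f,L_g ⇒ L₀ (ord ≤ 3).
L = (-388 + 32·x - 64·x^2) + (33 - 140·x + 48·x^2 - 64·x^3)·Dx + (-388 + 32·x - 64·x^2)·Dx^2 + (33 - 140·x + 48·x^2 - 64·x^3)·Dx^3  (order 3).
h: a_k = 2, 4, 31/2, 64, 6145/24, 1024, 2949119/720, 16384, 2642411521/40320, …
ICs: h(0) = 2, h′(0) = 4, h′′(0) = 31.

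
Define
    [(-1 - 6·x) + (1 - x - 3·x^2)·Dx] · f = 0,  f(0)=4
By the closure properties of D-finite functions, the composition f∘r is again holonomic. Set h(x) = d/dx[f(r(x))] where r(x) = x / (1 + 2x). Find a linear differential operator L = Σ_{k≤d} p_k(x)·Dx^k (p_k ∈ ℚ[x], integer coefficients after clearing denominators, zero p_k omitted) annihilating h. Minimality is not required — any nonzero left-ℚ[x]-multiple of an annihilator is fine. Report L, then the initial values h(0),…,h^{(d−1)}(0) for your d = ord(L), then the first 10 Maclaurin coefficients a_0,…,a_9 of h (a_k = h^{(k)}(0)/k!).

L = (4 + 6·x + 30·x^2 + 32·x^3) + (-1 - 13·x - 45·x^2 - 38·x^3 + 16·x^4)·Dx  (order 1).
h: a_k = 4, 16, -60, 272, -1120, 4440, -17108, 64576, -239940, 880520, …
ICs: h(0) = 4.

f: a_k = 4, 4, 16, 28, 76, 160, 388, 868, 2032, 4636, …
L₀ from L_f via x↦r, Dx↦r'^{-1}Dx.
Derive L from L₀ (diff closure).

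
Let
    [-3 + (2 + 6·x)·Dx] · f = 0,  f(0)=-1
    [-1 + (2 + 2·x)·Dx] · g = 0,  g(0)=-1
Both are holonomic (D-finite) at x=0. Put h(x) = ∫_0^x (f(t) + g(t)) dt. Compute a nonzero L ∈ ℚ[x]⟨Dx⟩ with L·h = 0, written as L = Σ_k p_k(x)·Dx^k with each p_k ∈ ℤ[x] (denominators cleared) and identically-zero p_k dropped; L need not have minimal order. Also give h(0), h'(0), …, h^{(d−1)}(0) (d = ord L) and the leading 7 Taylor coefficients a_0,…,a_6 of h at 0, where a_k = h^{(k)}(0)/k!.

f: a_k = -1, -3/2, 9/8, -27/16, 405/128, -1701/256, 15309/1024, …
g: a_k = -1, -1/2, 1/8, -1/16, 5/128, -7/256, 21/1024, …
Weyl lclm of L_f,L_g ⇒ L₀ (ord ≤ 2).
∫: right-multiply L₀ by Dx.
L = -3·Dx + (8 + 12·x)·Dx^2 + (4 + 16·x + 12·x^2)·Dx^3  (order 3).
h: a_k = 0, -2, -1, 5/12, -7/16, 41/64, -427/384, …
ICs: h(0) = 0, h′(0) = -2, h′′(0) = -2.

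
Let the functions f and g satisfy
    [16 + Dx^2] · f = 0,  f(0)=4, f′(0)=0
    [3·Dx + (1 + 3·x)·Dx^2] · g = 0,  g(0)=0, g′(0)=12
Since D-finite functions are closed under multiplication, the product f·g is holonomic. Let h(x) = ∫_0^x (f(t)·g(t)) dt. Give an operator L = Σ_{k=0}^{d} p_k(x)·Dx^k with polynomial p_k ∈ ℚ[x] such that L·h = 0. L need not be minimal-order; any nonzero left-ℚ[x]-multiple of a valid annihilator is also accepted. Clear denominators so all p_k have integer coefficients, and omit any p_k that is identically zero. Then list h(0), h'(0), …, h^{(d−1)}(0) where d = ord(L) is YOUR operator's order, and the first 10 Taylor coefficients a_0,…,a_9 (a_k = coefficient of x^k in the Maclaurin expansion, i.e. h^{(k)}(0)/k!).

f: a_k = 4, 0, -32, 0, 128/3, 0, -1024/45, 0, 2048/315, 0, …
g: a_k = 0, 12, -18, 36, -81, 972/5, -486, 8748/7, -6561/2, 8748, …
Sym-product of L_f,L_g gives L₀ (≤ ord 4).
h=∫h₀ ⇒ L = L₀·Dx.
L = (2272 + 127488·x + 781056·x^2 + 1769472·x^3 + 1327104·x^4)·Dx + (4416 + 50112·x + 165888·x^2 + 165888·x^3)·Dx^2 + (1022 + 19392·x + 102816·x^2 + 221184·x^3 + 165888·x^4)·Dx^3 + (276 + 3132·x + 10368·x^2 + 10368·x^3)·Dx^4 + (55 + 714·x + 3375·x^2 + 6912·x^3 + 5184·x^4)·Dx^5  (order 5).
h: a_k = 0, 0, 24, -24, -60, 252/5, 344/15, -120/7, 538/105, -3082/45, …
ICs: h(0) = 0, h′(0) = 0, h′′(0) = 48, h′′′(0) = -144, h′′′′(0) = -1440.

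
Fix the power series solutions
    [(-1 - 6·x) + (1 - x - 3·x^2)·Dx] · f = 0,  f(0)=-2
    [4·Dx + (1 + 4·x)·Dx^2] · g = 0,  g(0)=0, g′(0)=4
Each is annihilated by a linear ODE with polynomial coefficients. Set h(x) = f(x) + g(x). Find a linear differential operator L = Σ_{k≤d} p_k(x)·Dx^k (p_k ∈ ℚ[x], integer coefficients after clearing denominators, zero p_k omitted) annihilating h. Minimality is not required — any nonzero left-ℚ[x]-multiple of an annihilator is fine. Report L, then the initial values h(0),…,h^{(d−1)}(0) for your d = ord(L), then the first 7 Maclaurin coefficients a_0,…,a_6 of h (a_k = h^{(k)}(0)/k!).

L = (212 + 1072·x + 3144·x^2 + 2160·x^3 + 2592·x^4)·Dx + (5 + 248·x + 1922·x^2 + 4308·x^3 + 4464·x^4 + 4320·x^5)·Dx^2 + (-6 - 53·x - 108·x^2 + 110·x^3 + 519·x^4 + 1044·x^5 + 864·x^6)·Dx^3  (order 3).
h: a_k = -2, 2, -16, 22/3, -102, 624/5, -2630/3, …
ICs: h(0) = -2, h′(0) = 2, h′′(0) = -32.

f: a_k = -2, -2, -8, -14, -38, -80, -194, …
g: a_k = 0, 4, -8, 64/3, -64, 1024/5, -2048/3, …
L₀ := lclm(L_f,L_g); ord L₀ ≤ 1+2.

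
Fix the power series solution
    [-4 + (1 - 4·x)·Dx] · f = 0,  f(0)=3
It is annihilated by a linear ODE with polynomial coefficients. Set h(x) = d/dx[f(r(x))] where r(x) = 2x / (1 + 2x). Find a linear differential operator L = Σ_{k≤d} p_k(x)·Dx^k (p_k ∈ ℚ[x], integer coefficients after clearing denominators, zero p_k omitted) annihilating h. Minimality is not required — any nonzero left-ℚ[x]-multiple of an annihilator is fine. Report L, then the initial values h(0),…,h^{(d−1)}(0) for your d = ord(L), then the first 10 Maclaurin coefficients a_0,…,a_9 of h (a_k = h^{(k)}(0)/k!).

L = 12 + (-1 + 6·x)·Dx  (order 1).
h: a_k = 24, 288, 2592, 20736, 155520, 1119744, 7838208, 53747712, 362797056, 2418647040, …
ICs: h(0) = 24.

f: a_k = 3, 12, 48, 192, 768, 3072, 12288, 49152, 196608, 786432, …
L₀ from L_f via x↦r, Dx↦r'^{-1}Dx.
Derive L from L₀ (diff closure).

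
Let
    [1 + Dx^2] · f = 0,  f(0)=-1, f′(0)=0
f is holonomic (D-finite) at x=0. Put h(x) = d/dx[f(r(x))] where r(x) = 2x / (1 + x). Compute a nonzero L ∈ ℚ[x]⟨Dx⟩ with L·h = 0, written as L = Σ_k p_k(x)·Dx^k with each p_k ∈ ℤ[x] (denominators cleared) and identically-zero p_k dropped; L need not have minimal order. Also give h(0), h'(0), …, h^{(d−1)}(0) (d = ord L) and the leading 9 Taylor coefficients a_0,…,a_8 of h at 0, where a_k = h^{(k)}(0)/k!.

f: a_k = -1, 0, 1/2, 0, -1/24, 0, 1/720, 0, -1/40320, …
L₀ from L_f via x↦r, Dx↦r'^{-1}Dx.
Derive L from L₀ (diff closure).
L = (10 + 12·x + 6·x^2) + (6 + 18·x + 18·x^2 + 6·x^3)·Dx + (1 + 4·x + 6·x^2 + 4·x^3 + x^4)·Dx^2  (order 2).
h: a_k = 0, 4, -12, 64/3, -80/3, 308/15, 28/5, -18832/315, 5168/35, …
ICs: h(0) = 0, h′(0) = 4.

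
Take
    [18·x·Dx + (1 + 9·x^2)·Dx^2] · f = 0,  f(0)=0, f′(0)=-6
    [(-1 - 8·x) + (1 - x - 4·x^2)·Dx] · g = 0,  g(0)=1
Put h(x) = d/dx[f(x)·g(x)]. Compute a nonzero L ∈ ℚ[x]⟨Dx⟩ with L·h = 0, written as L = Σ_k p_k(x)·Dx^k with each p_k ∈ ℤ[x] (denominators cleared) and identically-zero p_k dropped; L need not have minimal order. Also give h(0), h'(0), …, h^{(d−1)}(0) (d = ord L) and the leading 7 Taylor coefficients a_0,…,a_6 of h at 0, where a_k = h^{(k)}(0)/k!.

L = (6 + 5022·x^2 + 7776·x^3 + 46656·x^4) + (21 + 186·x + 297·x^2 + 1710·x^3 + 7776·x^4 + 31104·x^5)·Dx + (-4 - 5·x - 119·x^2 + 99·x^3 - 315·x^4 + 1296·x^5 + 3888·x^6)·Dx^2  (order 2).
h: a_k = -6, -12, -36, -144, -906, -9756/5, -2976, …
ICs: h(0) = -6, h′(0) = -12.

f: a_k = 0, -6, 0, 18, 0, -486/5, 0, …
g: a_k = 1, 1, 5, 9, 29, 65, 181, …
L₀ := L_f ⊗_s L_g (sym. prod.), ord ≤ 2.
h₀' ⇒ L via d/dx closure of L₀.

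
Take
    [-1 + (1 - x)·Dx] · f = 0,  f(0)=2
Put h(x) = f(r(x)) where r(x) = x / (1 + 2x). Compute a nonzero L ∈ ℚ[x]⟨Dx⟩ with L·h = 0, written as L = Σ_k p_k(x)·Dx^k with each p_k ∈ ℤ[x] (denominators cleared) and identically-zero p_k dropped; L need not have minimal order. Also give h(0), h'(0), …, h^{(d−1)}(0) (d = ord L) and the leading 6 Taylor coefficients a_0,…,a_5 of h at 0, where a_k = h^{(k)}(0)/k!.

f: a_k = 2, 2, 2, 2, 2, 2, …
L₀ from L_f via x↦r, Dx↦r'^{-1}Dx.
L = -1 + (1 + 3·x + 2·x^2)·Dx  (order 1).
h: a_k = 2, 2, -2, 2, -2, 2, …
ICs: h(0) = 2.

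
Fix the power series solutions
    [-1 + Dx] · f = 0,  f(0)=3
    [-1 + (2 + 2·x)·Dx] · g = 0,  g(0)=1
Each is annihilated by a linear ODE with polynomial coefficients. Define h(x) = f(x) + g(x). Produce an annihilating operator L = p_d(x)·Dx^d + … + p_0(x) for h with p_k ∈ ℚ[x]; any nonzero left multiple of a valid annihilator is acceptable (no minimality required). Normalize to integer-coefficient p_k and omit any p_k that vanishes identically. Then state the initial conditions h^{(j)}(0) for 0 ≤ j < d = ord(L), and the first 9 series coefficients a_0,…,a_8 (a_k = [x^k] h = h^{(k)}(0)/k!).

L = (3 + 2·x) + (-5 - 8·x - 4·x^2)·Dx + (2 + 6·x + 4·x^2)·Dx^2  (order 2).
h: a_k = 4, 7/2, 11/8, 9/16, 11/128, 67/1280, -251/15360, 3593/215040, -44789/3440640, …
ICs: h(0) = 4, h′(0) = 7/2.

f: a_k = 3, 3, 3/2, 1/2, 1/8, 1/40, 1/240, 1/1680, 1/13440, …
g: a_k = 1, 1/2, -1/8, 1/16, -5/128, 7/256, -21/1024, 33/2048, -429/32768, …
h₀=f+g: left-lcm gives L₀, ord ≤ 2.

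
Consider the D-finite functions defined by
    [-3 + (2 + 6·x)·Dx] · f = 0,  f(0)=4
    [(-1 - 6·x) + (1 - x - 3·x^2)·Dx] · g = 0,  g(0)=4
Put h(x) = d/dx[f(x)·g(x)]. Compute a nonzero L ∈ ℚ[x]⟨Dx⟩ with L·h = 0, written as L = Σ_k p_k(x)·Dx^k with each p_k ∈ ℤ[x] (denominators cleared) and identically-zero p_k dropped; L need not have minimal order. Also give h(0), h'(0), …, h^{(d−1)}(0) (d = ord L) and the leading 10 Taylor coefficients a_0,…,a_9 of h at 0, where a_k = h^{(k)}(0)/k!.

L = (35 + 378·x + 1053·x^2 + 1350·x^3 + 1215·x^4) + (-10 - 50·x - 54·x^2 + 162·x^3 + 594·x^4 + 486·x^5)·Dx  (order 1).
h: a_k = 40, 140, 651, 3011/2, 90695/16, 388533/32, 5365703/128, 21882851/256, 1182832479/4096, 4536718145/8192, …
ICs: h(0) = 40.

f: a_k = 4, 6, -9/2, 27/4, -405/32, 1701/64, -15309/256, 72171/512, -2814669/8192, 14073345/16384, …
g: a_k = 4, 4, 16, 28, 76, 160, 388, 868, 2032, 4636, …
h₀=f·g: eliminate ⇒ L₀, order ≤ 1·1.
h₀' ⇒ L via d/dx closure of L₀.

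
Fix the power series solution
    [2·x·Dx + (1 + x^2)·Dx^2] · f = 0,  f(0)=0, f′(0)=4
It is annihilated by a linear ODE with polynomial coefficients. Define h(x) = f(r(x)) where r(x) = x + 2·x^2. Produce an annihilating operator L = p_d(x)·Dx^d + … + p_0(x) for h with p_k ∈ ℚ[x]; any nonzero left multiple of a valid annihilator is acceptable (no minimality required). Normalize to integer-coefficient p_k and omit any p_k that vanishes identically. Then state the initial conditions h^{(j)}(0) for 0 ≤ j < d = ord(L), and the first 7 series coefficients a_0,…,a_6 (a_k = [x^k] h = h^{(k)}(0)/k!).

f: a_k = 0, 4, 0, -4/3, 0, 4/5, 0, …
h₀=f(r): pull back L_f along r ⇒ L₀.
L = (-4 + 2·x + 16·x^2 + 48·x^3 + 48·x^4)·Dx + (1 + 4·x + x^2 + 8·x^3 + 20·x^4 + 16·x^5)·Dx^2  (order 2).
h: a_k = 0, 4, 8, -4/3, -8, -76/5, -8/3, …
ICs: h(0) = 0, h′(0) = 4.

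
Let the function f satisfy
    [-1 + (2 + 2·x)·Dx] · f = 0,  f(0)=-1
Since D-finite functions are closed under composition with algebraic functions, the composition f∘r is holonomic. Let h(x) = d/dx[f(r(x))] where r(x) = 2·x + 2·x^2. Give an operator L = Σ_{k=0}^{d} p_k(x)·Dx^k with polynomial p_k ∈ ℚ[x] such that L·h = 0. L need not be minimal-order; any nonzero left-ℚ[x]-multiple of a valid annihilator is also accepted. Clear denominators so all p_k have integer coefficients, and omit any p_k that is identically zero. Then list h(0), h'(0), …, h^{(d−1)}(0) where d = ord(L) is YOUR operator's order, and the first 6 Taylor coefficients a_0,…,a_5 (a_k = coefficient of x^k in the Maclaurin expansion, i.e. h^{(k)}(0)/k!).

L = 1 + (-1 - 4·x - 6·x^2 - 4·x^3)·Dx  (order 1).
h: a_k = -1, -1, 3/2, -3/2, 5/8, 9/8, …
ICs: h(0) = -1.

f: a_k = -1, -1/2, 1/8, -1/16, 5/128, -7/256, …
Change of var in L_f (x↦r) gives L₀.
Derive L from L₀ (diff closure).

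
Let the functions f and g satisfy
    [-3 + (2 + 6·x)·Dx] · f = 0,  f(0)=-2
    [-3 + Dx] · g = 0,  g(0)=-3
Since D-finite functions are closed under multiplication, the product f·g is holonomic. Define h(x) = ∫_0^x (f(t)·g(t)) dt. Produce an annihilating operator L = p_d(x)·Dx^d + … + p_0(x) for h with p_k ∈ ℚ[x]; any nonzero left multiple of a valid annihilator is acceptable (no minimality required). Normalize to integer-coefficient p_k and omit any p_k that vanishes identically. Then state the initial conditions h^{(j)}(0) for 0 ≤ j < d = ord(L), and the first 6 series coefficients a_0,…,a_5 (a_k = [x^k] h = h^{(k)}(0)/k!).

f: a_k = -2, -3, 9/4, -27/8, 405/64, -1701/128, …
g: a_k = -3, -9, -27/2, -27/2, -81/8, -243/40, …
h₀=f·g: eliminate ⇒ L₀, order ≤ 1·1.
Integrate: L := L₀·Dx.
L = (-9 - 18·x)·Dx + (2 + 6·x)·Dx^2  (order 2).
h: a_k = 0, 6, 27/2, 63/4, 459/32, 2673/320, …
ICs: h(0) = 0, h′(0) = 6.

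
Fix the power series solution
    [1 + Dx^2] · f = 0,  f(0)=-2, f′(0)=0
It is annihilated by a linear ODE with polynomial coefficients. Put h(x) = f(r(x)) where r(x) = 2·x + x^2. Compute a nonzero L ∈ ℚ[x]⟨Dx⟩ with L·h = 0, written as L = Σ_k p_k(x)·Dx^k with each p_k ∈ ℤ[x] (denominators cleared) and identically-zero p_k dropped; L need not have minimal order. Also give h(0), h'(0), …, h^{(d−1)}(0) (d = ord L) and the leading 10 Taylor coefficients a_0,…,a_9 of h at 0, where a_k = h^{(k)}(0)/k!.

L = (4 + 12·x + 12·x^2 + 4·x^3) - Dx + (1 + x)·Dx^2  (order 2).
h: a_k = -2, 0, 4, 4, -1/3, -8/3, -82/45, -2/15, 719/1260, 124/315, …
ICs: h(0) = -2, h′(0) = 0.

f: a_k = -2, 0, 1, 0, -1/12, 0, 1/360, 0, -1/20160, 0, …
L₀ from L_f via x↦r, Dx↦r'^{-1}Dx.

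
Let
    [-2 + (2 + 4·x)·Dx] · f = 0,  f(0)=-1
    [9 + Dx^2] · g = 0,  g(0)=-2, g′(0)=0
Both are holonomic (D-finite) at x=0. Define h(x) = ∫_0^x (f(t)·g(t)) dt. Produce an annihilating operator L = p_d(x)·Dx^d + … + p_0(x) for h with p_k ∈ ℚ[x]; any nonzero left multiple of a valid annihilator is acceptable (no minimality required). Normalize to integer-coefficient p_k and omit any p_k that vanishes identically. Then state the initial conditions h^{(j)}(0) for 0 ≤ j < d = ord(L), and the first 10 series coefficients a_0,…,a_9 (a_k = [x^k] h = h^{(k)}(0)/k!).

f: a_k = -1, -1, 1/2, -1/2, 5/8, -7/8, 21/16, -33/16, 429/128, -715/128, …
g: a_k = -2, 0, 9, 0, -27/4, 0, 81/40, 0, -729/2240, 0, …
f·g: L₀ = L_f ⊗_s L_g, ord ≤ 1·2.
∫: right-multiply L₀ by Dx.
L = (12 + 36·x + 36·x^2)·Dx + (-2 - 4·x)·Dx^2 + (1 + 4·x + 4·x^2)·Dx^3  (order 3).
h: a_k = 0, 2, 1, -10/3, -2, 2, 2/3, -12/35, -3/10, 26/105, …
ICs: h(0) = 0, h′(0) = 2, h′′(0) = 2.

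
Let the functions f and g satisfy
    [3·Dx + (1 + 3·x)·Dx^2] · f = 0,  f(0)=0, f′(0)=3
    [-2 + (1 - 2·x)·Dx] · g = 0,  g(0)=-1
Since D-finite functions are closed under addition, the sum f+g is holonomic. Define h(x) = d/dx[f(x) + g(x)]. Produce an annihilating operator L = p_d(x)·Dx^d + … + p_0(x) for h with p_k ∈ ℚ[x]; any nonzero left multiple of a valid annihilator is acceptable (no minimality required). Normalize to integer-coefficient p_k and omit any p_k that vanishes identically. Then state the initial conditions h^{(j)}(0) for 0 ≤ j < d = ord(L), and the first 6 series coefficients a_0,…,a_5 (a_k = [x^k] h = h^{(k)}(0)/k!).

L = (-144 - 72·x) + (-6 - 216·x - 144·x^2)·Dx + (7 + 13·x - 36·x^2 - 36·x^3)·Dx^2  (order 2).
h: a_k = 1, -17, 3, -145, 83, -1113, …
ICs: h(0) = 1, h′(0) = -17.

f: a_k = 0, 3, -9/2, 9, -81/4, 243/5, …
g: a_k = -1, -2, -4, -8, -16, -32, …
Sum ⇒ L₀ = lclm(L_f,L_g) in ℚ(x)⟨Dx⟩.
Differentiate: ansatz ord ≤ ord L₀ ⇒ L.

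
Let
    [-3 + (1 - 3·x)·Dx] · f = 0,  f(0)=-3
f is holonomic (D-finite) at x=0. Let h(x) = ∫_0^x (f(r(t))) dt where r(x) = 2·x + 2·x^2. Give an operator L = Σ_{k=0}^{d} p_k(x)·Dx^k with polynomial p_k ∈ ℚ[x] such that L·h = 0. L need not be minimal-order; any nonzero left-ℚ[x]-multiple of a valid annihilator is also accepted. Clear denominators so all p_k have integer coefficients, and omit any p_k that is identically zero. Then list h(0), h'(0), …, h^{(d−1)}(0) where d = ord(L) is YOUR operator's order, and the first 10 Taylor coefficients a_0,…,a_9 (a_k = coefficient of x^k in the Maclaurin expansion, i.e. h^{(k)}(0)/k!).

L = (6 + 12·x)·Dx + (-1 + 6·x + 6·x^2)·Dx^2  (order 2).
h: a_k = 0, -3, -9, -42, -216, -1188, -6804, -280584/7, -241056, -1472688, …
ICs: h(0) = 0, h′(0) = -3.

f: a_k = -3, -9, -27, -81, -243, -729, -2187, -6561, -19683, -59049, …
Change of var in L_f (x↦r) gives L₀.
h=∫h₀ ⇒ L = L₀·Dx.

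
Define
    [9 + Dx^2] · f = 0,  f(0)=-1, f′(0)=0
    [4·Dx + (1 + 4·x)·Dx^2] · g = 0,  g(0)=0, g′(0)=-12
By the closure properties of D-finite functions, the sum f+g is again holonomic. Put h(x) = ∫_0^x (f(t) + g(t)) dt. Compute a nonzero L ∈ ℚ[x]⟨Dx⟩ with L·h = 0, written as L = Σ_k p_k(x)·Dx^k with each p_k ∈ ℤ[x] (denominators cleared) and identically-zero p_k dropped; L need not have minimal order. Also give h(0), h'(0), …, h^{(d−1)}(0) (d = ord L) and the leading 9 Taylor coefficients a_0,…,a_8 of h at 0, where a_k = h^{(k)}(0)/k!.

f: a_k = -1, 0, 9/2, 0, -27/8, 0, 81/80, 0, -729/4480, …
g: a_k = 0, -12, 24, -64, 192, -3072/5, 2048, -49152/7, 24576, …
f+g: L₀ = lclm(L_f,L_g), ord ≤ 2+2.
Integrate: L := L₀·Dx.
L = (3780 + 2592·x + 5184·x^2)·Dx^2 + (369 + 2124·x + 3888·x^2 + 5184·x^3)·Dx^3 + (420 + 288·x + 576·x^2)·Dx^4 + (41 + 236·x + 432·x^2 + 576·x^3)·Dx^5  (order 5).
h: a_k = 0, -1, -6, 19/2, -16, 1509/40, -512/5, 163921/560, -6144/7, …
ICs: h(0) = 0, h′(0) = -1, h′′(0) = -12, h′′′(0) = 57, h′′′′(0) = -384.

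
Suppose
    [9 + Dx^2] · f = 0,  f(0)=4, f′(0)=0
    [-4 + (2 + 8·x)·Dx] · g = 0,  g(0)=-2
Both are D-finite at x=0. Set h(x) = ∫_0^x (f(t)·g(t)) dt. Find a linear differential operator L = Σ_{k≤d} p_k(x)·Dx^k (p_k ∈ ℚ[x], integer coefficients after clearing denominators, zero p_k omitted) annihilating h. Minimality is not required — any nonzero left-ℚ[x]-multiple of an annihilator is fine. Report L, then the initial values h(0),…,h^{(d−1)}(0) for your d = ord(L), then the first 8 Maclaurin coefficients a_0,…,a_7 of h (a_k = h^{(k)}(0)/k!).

L = (21 + 72·x + 144·x^2)·Dx + (-4 - 16·x)·Dx^2 + (1 + 8·x + 16·x^2)·Dx^3  (order 3).
h: a_k = 0, -8, -8, 52/3, 10, -19/5, -67/3, 3741/70, …
ICs: h(0) = 0, h′(0) = -8, h′′(0) = -16.

f: a_k = 4, 0, -18, 0, 27/2, 0, -81/20, 0, …
g: a_k = -2, -4, 4, -8, 20, -56, 168, -528, …
Product ⇒ symmetric product L₀, ord ≤ 2.
Integrate: L := L₀·Dx.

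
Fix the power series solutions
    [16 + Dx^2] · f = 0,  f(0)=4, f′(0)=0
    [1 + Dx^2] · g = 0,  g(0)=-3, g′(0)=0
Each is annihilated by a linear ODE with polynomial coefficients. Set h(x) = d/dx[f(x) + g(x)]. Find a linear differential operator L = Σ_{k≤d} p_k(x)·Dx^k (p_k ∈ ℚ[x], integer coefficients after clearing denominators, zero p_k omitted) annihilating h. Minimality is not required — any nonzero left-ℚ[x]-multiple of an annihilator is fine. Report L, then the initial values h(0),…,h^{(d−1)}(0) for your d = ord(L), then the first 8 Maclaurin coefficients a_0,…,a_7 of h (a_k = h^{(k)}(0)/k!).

f: a_k = 4, 0, -32, 0, 128/3, 0, -1024/45, 0, …
g: a_k = -3, 0, 3/2, 0, -1/8, 0, 1/240, 0, …
h₀=f+g: left-lcm gives L₀, ord ≤ 4.
Differentiate: ansatz ord ≤ ord L₀ ⇒ L.
L = 16 + 17·Dx^2 + Dx^4  (order 4).
h: a_k = 0, -61, 0, 1021/6, 0, -16381/120, 0, 262141/5040, …
ICs: h(0) = 0, h′(0) = -61, h′′(0) = 0, h′′′(0) = 1021.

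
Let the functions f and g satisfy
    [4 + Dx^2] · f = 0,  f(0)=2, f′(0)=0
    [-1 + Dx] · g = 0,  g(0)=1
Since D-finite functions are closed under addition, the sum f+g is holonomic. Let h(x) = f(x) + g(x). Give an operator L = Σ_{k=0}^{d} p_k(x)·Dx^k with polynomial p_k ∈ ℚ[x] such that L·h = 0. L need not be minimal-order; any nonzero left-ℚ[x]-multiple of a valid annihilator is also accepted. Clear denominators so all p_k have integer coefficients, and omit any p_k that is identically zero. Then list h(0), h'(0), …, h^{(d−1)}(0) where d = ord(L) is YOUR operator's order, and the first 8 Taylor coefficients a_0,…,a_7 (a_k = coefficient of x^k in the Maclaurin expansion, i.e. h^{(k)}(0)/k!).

L = -4 + 4·Dx - Dx^2 + Dx^3  (order 3).
h: a_k = 3, 1, -7/2, 1/6, 11/8, 1/120, -127/720, 1/5040, …
ICs: h(0) = 3, h′(0) = 1, h′′(0) = -7.

f: a_k = 2, 0, -4, 0, 4/3, 0, -8/45, 0, …
g: a_k = 1, 1, 1/2, 1/6, 1/24, 1/120, 1/720, 1/5040, …
Weyl lclm of L_f,L_g ⇒ L₀ (ord ≤ 3).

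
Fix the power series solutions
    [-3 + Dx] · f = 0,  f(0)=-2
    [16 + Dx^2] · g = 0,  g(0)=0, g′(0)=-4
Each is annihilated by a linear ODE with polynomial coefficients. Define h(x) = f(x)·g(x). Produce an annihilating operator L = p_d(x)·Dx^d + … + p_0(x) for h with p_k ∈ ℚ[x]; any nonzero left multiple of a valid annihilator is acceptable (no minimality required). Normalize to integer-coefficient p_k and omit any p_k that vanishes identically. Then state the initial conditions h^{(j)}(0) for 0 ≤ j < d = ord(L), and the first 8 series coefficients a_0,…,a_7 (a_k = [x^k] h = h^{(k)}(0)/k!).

f: a_k = -2, -6, -9, -9, -27/4, -81/20, -81/40, -243/280, …
g: a_k = 0, -4, 0, 32/3, 0, -128/15, 0, 1024/315, …
f·g: L₀ = L_f ⊗_s L_g, ord ≤ 1·2.
L = 25 - 6·Dx + Dx^2  (order 2).
h: a_k = 0, 8, 24, 44/3, -28, -779/15, -143/5, 4031/630, …
ICs: h(0) = 0, h′(0) = 8.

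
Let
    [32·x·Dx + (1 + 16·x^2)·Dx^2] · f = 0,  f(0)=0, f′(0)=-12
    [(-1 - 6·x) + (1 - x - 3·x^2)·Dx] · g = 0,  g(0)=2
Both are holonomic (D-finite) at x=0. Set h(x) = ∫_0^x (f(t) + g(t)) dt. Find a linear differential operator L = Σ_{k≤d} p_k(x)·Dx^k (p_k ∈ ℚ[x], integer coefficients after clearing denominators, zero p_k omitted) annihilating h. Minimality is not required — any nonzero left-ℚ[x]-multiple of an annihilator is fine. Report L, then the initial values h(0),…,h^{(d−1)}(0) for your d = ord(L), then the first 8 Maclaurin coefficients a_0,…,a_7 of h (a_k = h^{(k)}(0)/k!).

L = (128 - 512·x - 10560·x^2 - 25344·x^3 - 95904·x^4 - 41472·x^6)·Dx^2 + (-37 - 208·x + 206·x^2 - 1476·x^3 - 24336·x^4 - 66528·x^5 - 6912·x^6 - 41472·x^7)·Dx^3 + (4 + 21·x + 198·x^2 + 90·x^3 + 1775·x^4 - 4080·x^5 - 6336·x^6 - 2304·x^7 - 6912·x^8)·Dx^4  (order 4).
h: a_k = 0, 2, -5, 8/3, 39/2, 38/5, -1336/15, 194/7, …
ICs: h(0) = 0, h′(0) = 2, h′′(0) = -10, h′′′(0) = 16.

f: a_k = 0, -12, 0, 64, 0, -3072/5, 0, 49152/7, …
g: a_k = 2, 2, 8, 14, 38, 80, 194, 434, …
Weyl lclm of L_f,L_g ⇒ L₀ (ord ≤ 3).
h=∫₀ˣh₀: take L = L₀·Dx.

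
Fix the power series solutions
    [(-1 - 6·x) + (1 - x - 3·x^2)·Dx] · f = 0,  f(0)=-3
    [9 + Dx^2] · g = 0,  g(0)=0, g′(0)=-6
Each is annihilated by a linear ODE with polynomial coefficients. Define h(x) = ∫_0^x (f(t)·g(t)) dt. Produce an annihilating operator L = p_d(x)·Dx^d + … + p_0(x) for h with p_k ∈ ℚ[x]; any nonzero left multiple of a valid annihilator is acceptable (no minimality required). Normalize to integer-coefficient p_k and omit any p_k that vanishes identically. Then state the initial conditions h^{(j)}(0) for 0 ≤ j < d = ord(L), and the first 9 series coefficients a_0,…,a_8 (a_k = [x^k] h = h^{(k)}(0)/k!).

L = (-3 + 9·x + 27·x^2)·Dx + (2 + 12·x)·Dx^2 + (-1 + x + 3·x^2)·Dx^3  (order 3).
h: a_k = 0, 0, 9, 6, 45/4, 99/5, 1641/40, 10863/140, 358119/2240, …
ICs: h(0) = 0, h′(0) = 0, h′′(0) = 18.

f: a_k = -3, -3, -12, -21, -57, -120, -291, -651, -1524, …
g: a_k = 0, -6, 0, 9, 0, -81/20, 0, 243/280, 0, …
f·g: L₀ = L_f ⊗_s L_g, ord ≤ 1·2.
h=∫₀ˣh₀: take L = L₀·Dx.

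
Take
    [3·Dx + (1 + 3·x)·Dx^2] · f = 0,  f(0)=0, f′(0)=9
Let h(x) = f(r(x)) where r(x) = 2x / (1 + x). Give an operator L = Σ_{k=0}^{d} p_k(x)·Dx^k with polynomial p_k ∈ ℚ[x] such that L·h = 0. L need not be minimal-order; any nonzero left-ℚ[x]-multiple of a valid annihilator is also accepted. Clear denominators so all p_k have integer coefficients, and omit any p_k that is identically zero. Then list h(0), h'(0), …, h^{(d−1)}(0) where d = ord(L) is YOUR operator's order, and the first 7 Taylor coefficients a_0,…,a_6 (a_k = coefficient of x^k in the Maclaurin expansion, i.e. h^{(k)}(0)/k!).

L = (8 + 14·x)·Dx + (1 + 8·x + 7·x^2)·Dx^2  (order 2).
h: a_k = 0, 18, -72, 342, -1800, 50418/5, -58824, …
ICs: h(0) = 0, h′(0) = 18.

f: a_k = 0, 9, -27/2, 27, -243/4, 729/5, -729/2, …
L₀ from L_f via x↦r, Dx↦r'^{-1}Dx.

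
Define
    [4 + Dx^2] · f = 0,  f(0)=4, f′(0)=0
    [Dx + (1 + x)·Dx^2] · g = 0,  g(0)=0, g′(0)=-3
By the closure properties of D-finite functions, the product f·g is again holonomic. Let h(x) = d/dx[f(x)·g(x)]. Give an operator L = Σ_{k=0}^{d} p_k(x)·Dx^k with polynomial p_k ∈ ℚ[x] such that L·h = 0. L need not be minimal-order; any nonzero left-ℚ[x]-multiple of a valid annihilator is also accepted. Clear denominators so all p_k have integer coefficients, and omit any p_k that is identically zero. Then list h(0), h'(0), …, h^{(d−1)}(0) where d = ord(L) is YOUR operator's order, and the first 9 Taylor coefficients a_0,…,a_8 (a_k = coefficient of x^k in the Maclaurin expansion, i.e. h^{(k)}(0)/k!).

L = (-56 + 896·x + 4416·x^2 + 8064·x^3 + 7136·x^4 + 3072·x^5 + 512·x^6) + (72 + 776·x + 2080·x^2 + 2400·x^3 + 1280·x^4 + 256·x^5)·Dx + (70 + 824·x + 2780·x^2 + 4416·x^3 + 3664·x^4 + 1536·x^5 + 256·x^6)·Dx^2 + (18 + 194·x + 520·x^2 + 600·x^3 + 320·x^4 + 64·x^5)·Dx^3 + (21 + 150·x + 419·x^2 + 600·x^3 + 470·x^4 + 192·x^5 + 32·x^6)·Dx^4  (order 4).
h: a_k = -12, 12, 60, -36, -12, 0, 52/5, -124/15, 244/35, …
ICs: h(0) = -12, h′(0) = 12, h′′(0) = 120, h′′′(0) = -216.

f: a_k = 4, 0, -8, 0, 8/3, 0, -16/45, 0, 8/315, …
g: a_k = 0, -3, 3/2, -1, 3/4, -3/5, 1/2, -3/7, 3/8, …
Product ⇒ symmetric product L₀, ord ≤ 4.
h₀' ⇒ L via d/dx closure of L₀.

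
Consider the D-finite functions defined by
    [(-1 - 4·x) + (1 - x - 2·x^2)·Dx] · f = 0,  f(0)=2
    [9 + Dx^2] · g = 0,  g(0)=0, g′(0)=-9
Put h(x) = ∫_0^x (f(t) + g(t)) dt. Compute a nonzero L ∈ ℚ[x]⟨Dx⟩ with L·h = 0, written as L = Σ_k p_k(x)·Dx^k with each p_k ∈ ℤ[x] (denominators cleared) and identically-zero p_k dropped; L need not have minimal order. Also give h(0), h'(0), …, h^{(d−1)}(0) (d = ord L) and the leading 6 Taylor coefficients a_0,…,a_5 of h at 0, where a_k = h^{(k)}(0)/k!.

f: a_k = 2, 2, 6, 10, 22, 42, …
g: a_k = 0, -9, 0, 27/2, 0, -243/40, …
Weyl lclm of L_f,L_g ⇒ L₀ (ord ≤ 3).
∫: right-multiply L₀ by Dx.
L = (117 + 486·x + 135·x^2 + 360·x^3 + 540·x^4 + 432·x^5)·Dx + (-45 + 63·x + 81·x^2 - 153·x^3 - 18·x^4 + 324·x^5 + 216·x^6)·Dx^2 + (13 + 54·x + 15·x^2 + 40·x^3 + 60·x^4 + 48·x^5)·Dx^3 + (-5 + 7·x + 9·x^2 - 17·x^3 - 2·x^4 + 36·x^5 + 24·x^6)·Dx^4  (order 4).
h: a_k = 0, 2, -7/2, 2, 47/8, 22/5, …
ICs: h(0) = 0, h′(0) = 2, h′′(0) = -7, h′′′(0) = 12.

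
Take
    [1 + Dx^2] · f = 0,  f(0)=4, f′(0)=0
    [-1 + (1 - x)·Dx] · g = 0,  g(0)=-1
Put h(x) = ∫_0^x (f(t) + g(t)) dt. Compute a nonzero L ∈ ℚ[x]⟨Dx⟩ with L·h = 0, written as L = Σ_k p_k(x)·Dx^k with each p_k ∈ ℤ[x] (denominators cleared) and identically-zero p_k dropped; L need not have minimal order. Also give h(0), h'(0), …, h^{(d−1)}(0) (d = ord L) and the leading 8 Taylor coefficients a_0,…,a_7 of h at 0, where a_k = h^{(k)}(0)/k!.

L = (-7 + 2·x - x^2)·Dx + (3 - 5·x + 3·x^2 - x^3)·Dx^2 + (-7 + 2·x - x^2)·Dx^3 + (3 - 5·x + 3·x^2 - x^3)·Dx^4  (order 4).
h: a_k = 0, 3, -1/2, -1, -1/4, -1/6, -1/6, -181/1260, …
ICs: h(0) = 0, h′(0) = 3, h′′(0) = -1, h′′′(0) = -6.

f: a_k = 4, 0, -2, 0, 1/6, 0, -1/180, 0, …
g: a_k = -1, -1, -1, -1, -1, -1, -1, -1, …
h₀=f+g: left-lcm gives L₀, ord ≤ 3.
Integrate: L := L₀·Dx.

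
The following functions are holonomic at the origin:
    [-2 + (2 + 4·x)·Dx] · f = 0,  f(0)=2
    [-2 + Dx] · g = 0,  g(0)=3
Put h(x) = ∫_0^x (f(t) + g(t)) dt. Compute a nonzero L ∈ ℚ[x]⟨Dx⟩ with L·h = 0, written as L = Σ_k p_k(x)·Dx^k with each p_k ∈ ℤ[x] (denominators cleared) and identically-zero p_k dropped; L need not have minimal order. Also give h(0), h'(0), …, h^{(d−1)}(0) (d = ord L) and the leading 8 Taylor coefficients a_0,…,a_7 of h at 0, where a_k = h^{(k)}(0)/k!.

L = (6 + 8·x)·Dx + (-5 - 16·x - 16·x^2)·Dx^2 + (1 + 6·x + 8·x^2)·Dx^3  (order 3).
h: a_k = 0, 5, 4, 5/3, 5/4, 3/20, 17/40, -283/840, …
ICs: h(0) = 0, h′(0) = 5, h′′(0) = 8.

f: a_k = 2, 2, -1, 1, -5/4, 7/4, -21/8, 33/8, …
g: a_k = 3, 6, 6, 4, 2, 4/5, 4/15, 8/105, …
Weyl lclm of L_f,L_g ⇒ L₀ (ord ≤ 2).
h=∫₀ˣh₀: take L = L₀·Dx.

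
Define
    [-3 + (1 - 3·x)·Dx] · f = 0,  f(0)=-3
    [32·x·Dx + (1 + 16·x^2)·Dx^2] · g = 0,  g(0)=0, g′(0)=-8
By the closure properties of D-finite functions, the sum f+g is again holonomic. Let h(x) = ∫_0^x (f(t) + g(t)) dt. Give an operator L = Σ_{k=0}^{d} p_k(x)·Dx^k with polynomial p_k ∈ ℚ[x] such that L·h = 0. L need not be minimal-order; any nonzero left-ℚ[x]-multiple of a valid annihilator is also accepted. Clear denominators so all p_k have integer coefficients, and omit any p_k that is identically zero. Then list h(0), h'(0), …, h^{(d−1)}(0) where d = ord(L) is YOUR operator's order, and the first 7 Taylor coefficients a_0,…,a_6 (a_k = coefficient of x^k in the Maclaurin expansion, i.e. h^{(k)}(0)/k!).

L = (-96 + 1152·x + 4608·x^2)·Dx^2 + (43 - 96·x + 240·x^2 + 4608·x^3)·Dx^3 + (-3 - 7·x - 112·x^3 + 768·x^4)·Dx^4  (order 4).
h: a_k = 0, -3, -17/2, -9, -115/12, -243/5, -5693/30, …
ICs: h(0) = 0, h′(0) = -3, h′′(0) = -17, h′′′(0) = -54.

f: a_k = -3, -9, -27, -81, -243, -729, -2187, …
g: a_k = 0, -8, 0, 128/3, 0, -2048/5, 0, …
Sum ⇒ L₀ = lclm(L_f,L_g) in ℚ(x)⟨Dx⟩.
∫: right-multiply L₀ by Dx.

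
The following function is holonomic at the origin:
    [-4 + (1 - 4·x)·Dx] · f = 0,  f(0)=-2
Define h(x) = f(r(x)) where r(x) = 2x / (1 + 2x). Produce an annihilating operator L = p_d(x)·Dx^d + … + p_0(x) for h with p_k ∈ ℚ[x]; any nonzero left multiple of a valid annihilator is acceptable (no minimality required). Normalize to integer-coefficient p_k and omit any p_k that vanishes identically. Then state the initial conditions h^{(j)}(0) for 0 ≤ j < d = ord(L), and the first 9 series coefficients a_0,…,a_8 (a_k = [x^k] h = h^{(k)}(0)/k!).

L = 8 + (-1 + 4·x + 12·x^2)·Dx  (order 1).
h: a_k = -2, -16, -96, -576, -3456, -20736, -124416, -746496, -4478976, …
ICs: h(0) = -2.

f: a_k = -2, -8, -32, -128, -512, -2048, -8192, -32768, -131072, …
f∘r: x↦r, Dx↦Dx/r' in L_f ⇒ L₀.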